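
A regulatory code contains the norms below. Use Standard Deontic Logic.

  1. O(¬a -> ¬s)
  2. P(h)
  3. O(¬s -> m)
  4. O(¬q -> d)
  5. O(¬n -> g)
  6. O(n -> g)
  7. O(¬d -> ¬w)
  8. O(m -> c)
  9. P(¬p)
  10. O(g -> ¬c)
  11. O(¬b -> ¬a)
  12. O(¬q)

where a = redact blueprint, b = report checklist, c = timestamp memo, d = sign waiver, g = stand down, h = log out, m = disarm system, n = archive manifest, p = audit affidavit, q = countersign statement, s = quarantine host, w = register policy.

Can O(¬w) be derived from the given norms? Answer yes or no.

Premise 7 is O(¬d -> ¬w), but O(¬d) is not derivable from the premises, so it does not yield O(¬w).
No other premise forces O(¬w). An ideal world satisfying every premise can still have ¬w false, so O(¬w) is not derivable.

No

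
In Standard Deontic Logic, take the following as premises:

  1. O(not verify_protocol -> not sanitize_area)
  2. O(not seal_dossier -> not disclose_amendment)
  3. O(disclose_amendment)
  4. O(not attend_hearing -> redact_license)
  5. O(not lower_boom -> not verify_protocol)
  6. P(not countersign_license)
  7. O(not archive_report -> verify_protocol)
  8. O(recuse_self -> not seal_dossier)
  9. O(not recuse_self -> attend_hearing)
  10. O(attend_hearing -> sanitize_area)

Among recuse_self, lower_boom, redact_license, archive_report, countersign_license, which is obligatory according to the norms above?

Premise 3 states O(disclose_amendment) outright.
Premise 2, O(not seal_dossier -> not disclose_amendment), contraposes to O(disclose_amendment -> seal_dossier); with O(disclose_amendment) we get O(seal_dossier).
The contrapositive of premise 8 (O(recuse_self -> not seal_dossier)) is O(seal_dossier -> not recuse_self), and O(seal_dossier) is already established, so O(not recuse_self).
From O(not recuse_self) and premise 9, O(not recuse_self -> attend_hearing), we obtain O(attend_hearing).
With premise 10, O(attend_hearing -> sanitize_area), the K-axiom yields O(sanitize_area).
The contrapositive of premise 1 (O(not verify_protocol -> not sanitize_area)) is O(sanitize_area -> verify_protocol), and O(sanitize_area) is already established, so O(verify_protocol).
The contrapositive of premise 5 (O(not lower_boom -> not verify_protocol)) is O(verify_protocol -> lower_boom), and O(verify_protocol) is already established, so O(lower_boom).
So O(lower_boom) holds — lower_boom is obligatory. None of the other listed options is made obligatory by any chain of premises.

lower_boom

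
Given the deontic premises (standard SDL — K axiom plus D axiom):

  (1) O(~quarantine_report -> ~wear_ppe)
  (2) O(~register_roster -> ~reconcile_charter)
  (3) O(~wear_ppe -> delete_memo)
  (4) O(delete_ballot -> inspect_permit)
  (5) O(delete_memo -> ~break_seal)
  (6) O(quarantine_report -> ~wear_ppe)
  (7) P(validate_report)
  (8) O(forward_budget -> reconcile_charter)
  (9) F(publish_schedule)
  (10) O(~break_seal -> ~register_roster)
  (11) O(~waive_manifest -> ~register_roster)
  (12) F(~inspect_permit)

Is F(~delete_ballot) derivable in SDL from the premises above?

Premise 4 is O(delete_ballot -> inspect_permit); even if O(inspect_permit) held, inferring O(delete_ballot) would be affirming the consequent — invalid.
No other premise forces O(delete_ballot). An ideal world satisfying every premise can still have ~delete_ballot true, so F(~delete_ballot) is not derivable.

No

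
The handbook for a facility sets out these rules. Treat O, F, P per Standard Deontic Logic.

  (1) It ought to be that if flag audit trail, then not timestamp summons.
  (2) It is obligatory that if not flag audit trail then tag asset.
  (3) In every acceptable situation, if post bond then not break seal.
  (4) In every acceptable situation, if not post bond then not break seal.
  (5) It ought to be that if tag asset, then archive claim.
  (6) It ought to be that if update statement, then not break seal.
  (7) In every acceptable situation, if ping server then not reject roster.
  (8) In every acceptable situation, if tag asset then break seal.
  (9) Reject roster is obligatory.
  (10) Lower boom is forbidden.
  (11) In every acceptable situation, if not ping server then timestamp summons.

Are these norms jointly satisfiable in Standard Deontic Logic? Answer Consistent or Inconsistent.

Inconsistent

By case analysis on ¬post_bond: premise 4 gives O(¬post_bond → ¬break_seal) and premise 3 gives O(post_bond → ¬break_seal), so O(¬break_seal) either way.
The contrapositive of premise 8 (O(tag_asset → break_seal)) is O(¬break_seal → ¬tag_asset), and O(¬break_seal) is already established, so O(¬tag_asset).
The contrapositive of premise 2 (O(¬flag_audit_trail → tag_asset)) is O(¬tag_asset → flag_audit_trail), and O(¬tag_asset) is already established, so O(flag_audit_trail).
Premise 1 is O(flag_audit_trail → ¬timestamp_summons); since O(flag_audit_trail), deontic closure gives O(¬timestamp_summons).
The contrapositive of premise 11 (O(¬ping_server → timestamp_summons)) is O(¬timestamp_summons → ping_server), and O(¬timestamp_summons) is already established, so O(ping_server).
With premise 7, O(ping_server → ¬reject_roster), the K-axiom yields O(¬reject_roster).
But premise 9 directly asserts O(reject_roster).
We now have both O(¬reject_roster) and O(reject_roster) — reject_roster is simultaneously obligatory and forbidden, violating the D-axiom.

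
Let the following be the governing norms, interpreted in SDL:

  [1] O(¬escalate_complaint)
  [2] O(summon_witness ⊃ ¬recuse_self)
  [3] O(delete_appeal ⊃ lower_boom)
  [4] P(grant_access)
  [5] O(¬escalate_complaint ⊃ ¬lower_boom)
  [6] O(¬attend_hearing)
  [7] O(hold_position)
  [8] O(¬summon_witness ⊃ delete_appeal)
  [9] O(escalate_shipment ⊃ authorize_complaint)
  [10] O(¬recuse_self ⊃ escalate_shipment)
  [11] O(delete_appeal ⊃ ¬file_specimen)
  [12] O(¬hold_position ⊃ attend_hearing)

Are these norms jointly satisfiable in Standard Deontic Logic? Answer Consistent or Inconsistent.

Consistent

Premise 12 is O(¬hold_position ⊃ attend_hearing), but O(¬hold_position) is not derivable from the premises, so it does not yield O(attend_hearing).
So O(attend_hearing) is not derivable, and the apparent clash with O(¬attend_hearing) does not arise.
A world satisfying every obligation exists (e.g. attend_hearing=false, authorize_complaint=true, delete_appeal=false, escalate_complaint=false, escalate_shipment=true, file_specimen=false, grant_access=false, hold_position=true, lower_boom=false, recuse_self=false, summon_witness=true); no atom is both obligatory and forbidden, so the set is consistent.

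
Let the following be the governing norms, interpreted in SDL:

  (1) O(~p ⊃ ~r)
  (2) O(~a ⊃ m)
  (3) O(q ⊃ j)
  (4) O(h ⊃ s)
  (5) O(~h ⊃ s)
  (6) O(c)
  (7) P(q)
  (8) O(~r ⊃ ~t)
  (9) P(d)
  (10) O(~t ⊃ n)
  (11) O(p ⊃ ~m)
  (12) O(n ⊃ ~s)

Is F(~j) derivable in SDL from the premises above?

No

Premise 3 is O(q ⊃ j), but O(q) is not derivable from the premises (the permission P(q) asserts only ~O(~q), not O(q)), so it does not yield O(j).
No other premise forces O(j). An ideal world satisfying every premise can still have ~j true, so F(~j) is not derivable.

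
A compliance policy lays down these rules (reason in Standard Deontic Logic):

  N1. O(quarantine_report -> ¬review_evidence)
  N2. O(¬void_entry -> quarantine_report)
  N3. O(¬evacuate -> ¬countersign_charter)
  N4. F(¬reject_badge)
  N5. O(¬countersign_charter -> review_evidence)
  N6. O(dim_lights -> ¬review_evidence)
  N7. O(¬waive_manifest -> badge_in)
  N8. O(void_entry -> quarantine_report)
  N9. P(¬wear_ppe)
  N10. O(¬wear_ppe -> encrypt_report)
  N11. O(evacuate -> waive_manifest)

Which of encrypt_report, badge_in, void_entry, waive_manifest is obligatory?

Premises 2 and 8 cover both cases: O(¬void_entry -> quarantine_report) and O(void_entry -> quarantine_report). Since ¬void_entry ∨ void_entry is a tautology, O(quarantine_report) follows.
From O(quarantine_report) and premise 1, O(quarantine_report -> ¬review_evidence), we obtain O(¬review_evidence).
The contrapositive of premise 5 (O(¬countersign_charter -> review_evidence)) is O(¬review_evidence -> countersign_charter), and O(¬review_evidence) is already established, so O(countersign_charter).
Premise 3 is O(¬evacuate -> ¬countersign_charter); contrapositively O(countersign_charter -> evacuate). Since O(countersign_charter) holds, K gives O(evacuate).
From O(evacuate) and premise 11, O(evacuate -> waive_manifest), we obtain O(waive_manifest).
So O(waive_manifest) holds — waive_manifest is obligatory. None of the other listed options is made obligatory by any chain of premises.

waive_manifest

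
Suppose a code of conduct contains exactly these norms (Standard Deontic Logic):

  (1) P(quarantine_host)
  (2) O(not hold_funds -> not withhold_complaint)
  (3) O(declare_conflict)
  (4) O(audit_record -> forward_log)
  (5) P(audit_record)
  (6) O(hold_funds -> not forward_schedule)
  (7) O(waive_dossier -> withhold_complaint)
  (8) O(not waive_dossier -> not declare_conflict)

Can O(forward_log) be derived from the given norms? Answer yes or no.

No

Premise 4 is O(audit_record -> forward_log), but O(audit_record) is not derivable from the premises (the permission P(audit_record) asserts only not O(not audit_record), not O(audit_record)), so it does not yield O(forward_log).
No other premise forces O(forward_log). An ideal world satisfying every premise can still have forward_log false, so O(forward_log) is not derivable.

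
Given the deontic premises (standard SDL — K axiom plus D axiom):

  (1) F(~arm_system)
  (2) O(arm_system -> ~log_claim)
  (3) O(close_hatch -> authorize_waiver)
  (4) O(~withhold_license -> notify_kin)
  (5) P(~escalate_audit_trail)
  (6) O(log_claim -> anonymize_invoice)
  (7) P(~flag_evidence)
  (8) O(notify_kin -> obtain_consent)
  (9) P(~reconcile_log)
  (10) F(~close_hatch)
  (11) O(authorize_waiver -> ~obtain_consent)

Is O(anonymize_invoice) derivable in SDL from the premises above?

No

Premise 6 is O(log_claim -> anonymize_invoice), but O(log_claim) is not derivable from the premises, so it does not yield O(anonymize_invoice).
No other premise forces O(anonymize_invoice). An ideal world satisfying every premise can still have anonymize_invoice false, so O(anonymize_invoice) is not derivable.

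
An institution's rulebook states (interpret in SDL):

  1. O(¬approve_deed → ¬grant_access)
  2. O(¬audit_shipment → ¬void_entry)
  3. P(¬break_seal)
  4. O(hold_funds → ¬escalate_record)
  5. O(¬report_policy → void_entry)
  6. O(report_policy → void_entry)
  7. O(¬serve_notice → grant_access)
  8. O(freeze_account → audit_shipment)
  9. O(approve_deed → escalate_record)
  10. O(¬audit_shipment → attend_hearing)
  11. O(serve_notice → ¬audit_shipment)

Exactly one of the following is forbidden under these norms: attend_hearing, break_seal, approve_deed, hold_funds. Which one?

Premises 6 and 5 are O(report_policy → void_entry) and O(¬report_policy → void_entry); every ideal world satisfies report_policy or ¬report_policy, so in either case void_entry holds — hence O(void_entry).
Premise 2 is O(¬audit_shipment → ¬void_entry); contrapositively O(void_entry → audit_shipment). Since O(void_entry) holds, K gives O(audit_shipment).
Premise 11, O(serve_notice → ¬audit_shipment), contraposes to O(audit_shipment → ¬serve_notice); with O(audit_shipment) we get O(¬serve_notice).
Applying K to premise 7 (O(¬serve_notice → grant_access)) and O(¬serve_notice) yields O(grant_access).
The contrapositive of premise 1 (O(¬approve_deed → ¬grant_access)) is O(grant_access → approve_deed), and O(grant_access) is already established, so O(approve_deed).
Applying K to premise 9 (O(approve_deed → escalate_record)) and O(approve_deed) yields O(escalate_record).
The contrapositive of premise 4 (O(hold_funds → ¬escalate_record)) is O(escalate_record → ¬hold_funds), and O(escalate_record) is already established, so O(¬hold_funds).
So O(¬hold_funds) holds, i.e. hold_funds is forbidden. None of the other listed options is forbidden under the premises.

hold_funds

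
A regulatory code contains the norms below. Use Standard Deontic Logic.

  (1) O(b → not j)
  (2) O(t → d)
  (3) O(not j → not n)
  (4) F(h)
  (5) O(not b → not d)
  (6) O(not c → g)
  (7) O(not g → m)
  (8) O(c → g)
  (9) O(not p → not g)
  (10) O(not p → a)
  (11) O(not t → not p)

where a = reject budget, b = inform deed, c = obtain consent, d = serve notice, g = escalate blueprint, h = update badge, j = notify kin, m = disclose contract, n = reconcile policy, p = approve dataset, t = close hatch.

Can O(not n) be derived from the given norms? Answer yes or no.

Yes

Premises 6 and 8 are O(not c → g) and O(c → g); every ideal world satisfies not c or c, so in either case g holds — hence O(g).
Premise 9, O(not p → not g), contraposes to O(g → p); with O(g) we get O(p).
Premise 11 is O(not t → not p); contrapositively O(p → t). Since O(p) holds, K gives O(t).
Applying K to premise 2 (O(t → d)) and O(t) yields O(d).
Premise 5 is O(not b → not d); contrapositively O(d → b). Since O(d) holds, K gives O(b).
Premise 1 is O(b → not j); since O(b), deontic closure gives O(not j).
Premise 3 is O(not j → not n); since O(not j), deontic closure gives O(not n).
Premises 4, 7, 10 do not contribute to this derivation.
So O(not n) follows.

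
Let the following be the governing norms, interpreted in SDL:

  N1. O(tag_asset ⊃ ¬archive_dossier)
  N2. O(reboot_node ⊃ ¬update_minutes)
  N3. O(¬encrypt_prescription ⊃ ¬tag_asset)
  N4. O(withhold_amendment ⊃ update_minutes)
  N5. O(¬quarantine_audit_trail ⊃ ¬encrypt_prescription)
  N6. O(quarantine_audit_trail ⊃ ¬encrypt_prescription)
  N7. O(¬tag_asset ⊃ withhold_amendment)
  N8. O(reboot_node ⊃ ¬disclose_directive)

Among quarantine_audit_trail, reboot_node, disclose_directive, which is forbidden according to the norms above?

Premises 5 and 6 cover both cases: O(¬quarantine_audit_trail ⊃ ¬encrypt_prescription) and O(quarantine_audit_trail ⊃ ¬encrypt_prescription). Since ¬quarantine_audit_trail ∨ quarantine_audit_trail is a tautology, O(¬encrypt_prescription) follows.
From O(¬encrypt_prescription) and premise 3, O(¬encrypt_prescription ⊃ ¬tag_asset), we obtain O(¬tag_asset).
Premise 7 is O(¬tag_asset ⊃ withhold_amendment); since O(¬tag_asset), deontic closure gives O(withhold_amendment).
Premise 4 is O(withhold_amendment ⊃ update_minutes); since O(withhold_amendment), deontic closure gives O(update_minutes).
Premise 2, O(reboot_node ⊃ ¬update_minutes), contraposes to O(update_minutes ⊃ ¬reboot_node); with O(update_minutes) we get O(¬reboot_node).
So O(¬reboot_node) holds, i.e. reboot_node is forbidden. None of the other listed options is forbidden under the premises.

reboot_node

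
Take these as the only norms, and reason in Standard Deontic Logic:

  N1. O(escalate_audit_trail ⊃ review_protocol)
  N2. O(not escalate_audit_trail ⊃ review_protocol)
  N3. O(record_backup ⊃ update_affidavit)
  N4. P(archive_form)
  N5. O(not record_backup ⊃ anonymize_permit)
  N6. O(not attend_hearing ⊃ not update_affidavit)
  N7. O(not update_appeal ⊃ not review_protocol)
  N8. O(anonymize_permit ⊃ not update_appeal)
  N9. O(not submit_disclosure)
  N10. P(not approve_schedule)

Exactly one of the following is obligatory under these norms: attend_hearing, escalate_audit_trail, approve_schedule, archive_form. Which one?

attend_hearing

Premises 1 and 2 cover both cases: O(escalate_audit_trail ⊃ review_protocol) and O(not escalate_audit_trail ⊃ review_protocol). Since escalate_audit_trail ∨ not escalate_audit_trail is a tautology, O(review_protocol) follows.
Premise 7 is O(not update_appeal ⊃ not review_protocol); contrapositively O(review_protocol ⊃ update_appeal). Since O(review_protocol) holds, K gives O(update_appeal).
Premise 8, O(anonymize_permit ⊃ not update_appeal), contraposes to O(update_appeal ⊃ not anonymize_permit); with O(update_appeal) we get O(not anonymize_permit).
The contrapositive of premise 5 (O(not record_backup ⊃ anonymize_permit)) is O(not anonymize_permit ⊃ record_backup), and O(not anonymize_permit) is already established, so O(record_backup).
Applying K to premise 3 (O(record_backup ⊃ update_affidavit)) and O(record_backup) yields O(update_affidavit).
Premise 6, O(not attend_hearing ⊃ not update_affidavit), contraposes to O(update_affidavit ⊃ attend_hearing); with O(update_affidavit) we get O(attend_hearing).
So O(attend_hearing) holds — attend_hearing is obligatory. None of the other listed options is made obligatory by any chain of premises.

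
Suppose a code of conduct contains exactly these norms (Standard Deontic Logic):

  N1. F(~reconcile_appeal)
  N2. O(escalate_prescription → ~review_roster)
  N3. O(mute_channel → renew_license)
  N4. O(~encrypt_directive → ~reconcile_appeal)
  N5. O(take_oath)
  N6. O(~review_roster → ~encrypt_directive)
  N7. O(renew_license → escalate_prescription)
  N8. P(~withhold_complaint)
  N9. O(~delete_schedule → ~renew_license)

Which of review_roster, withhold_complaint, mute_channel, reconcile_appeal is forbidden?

mute_channel

F(~reconcile_appeal) at premise 1 means O(reconcile_appeal).
Premise 4 is O(~encrypt_directive → ~reconcile_appeal); contrapositively O(reconcile_appeal → encrypt_directive). Since O(reconcile_appeal) holds, K gives O(encrypt_directive).
Premise 6 is O(~review_roster → ~encrypt_directive); contrapositively O(encrypt_directive → review_roster). Since O(encrypt_directive) holds, K gives O(review_roster).
The contrapositive of premise 2 (O(escalate_prescription → ~review_roster)) is O(review_roster → ~escalate_prescription), and O(review_roster) is already established, so O(~escalate_prescription).
The contrapositive of premise 7 (O(renew_license → escalate_prescription)) is O(~escalate_prescription → ~renew_license), and O(~escalate_prescription) is already established, so O(~renew_license).
The contrapositive of premise 3 (O(mute_channel → renew_license)) is O(~renew_license → ~mute_channel), and O(~renew_license) is already established, so O(~mute_channel).
So O(~mute_channel) holds, i.e. mute_channel is forbidden. None of the other listed options is forbidden under the premises.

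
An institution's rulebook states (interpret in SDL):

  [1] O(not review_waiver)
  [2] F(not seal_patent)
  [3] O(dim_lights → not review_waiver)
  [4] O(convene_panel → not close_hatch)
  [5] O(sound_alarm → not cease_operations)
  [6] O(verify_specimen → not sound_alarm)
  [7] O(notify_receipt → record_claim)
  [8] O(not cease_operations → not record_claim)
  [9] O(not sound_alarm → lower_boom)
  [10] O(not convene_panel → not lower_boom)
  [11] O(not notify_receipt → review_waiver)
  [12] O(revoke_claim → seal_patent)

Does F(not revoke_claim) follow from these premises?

Premise 12 is O(revoke_claim → seal_patent); even if O(seal_patent) held, inferring O(revoke_claim) would be affirming the consequent — invalid.
No other premise forces O(revoke_claim). An ideal world satisfying every premise can still have not revoke_claim true, so F(not revoke_claim) is not derivable.

No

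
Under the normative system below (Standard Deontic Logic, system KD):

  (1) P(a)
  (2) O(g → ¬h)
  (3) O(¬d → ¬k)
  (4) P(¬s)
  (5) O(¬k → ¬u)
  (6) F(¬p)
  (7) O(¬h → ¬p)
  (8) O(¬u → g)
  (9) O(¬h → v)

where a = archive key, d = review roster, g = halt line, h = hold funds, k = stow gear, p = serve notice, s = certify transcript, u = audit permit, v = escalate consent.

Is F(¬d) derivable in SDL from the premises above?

Premise 6, F(¬p), is equivalent to O(p).
Premise 7 is O(¬h → ¬p); contrapositively O(p → h). Since O(p) holds, K gives O(h).
Premise 2, O(g → ¬h), contraposes to O(h → ¬g); with O(h) we get O(¬g).
Premise 8 is O(¬u → g); contrapositively O(¬g → u). Since O(¬g) holds, K gives O(u).
Premise 5 is O(¬k → ¬u); contrapositively O(u → k). Since O(u) holds, K gives O(k).
Premise 3 is O(¬d → ¬k); contrapositively O(k → d). Since O(k) holds, K gives O(d).
Premises 1, 4, 9 do not contribute to this derivation.
So O(d) holds, i.e. F(¬d). The claim follows.

Yes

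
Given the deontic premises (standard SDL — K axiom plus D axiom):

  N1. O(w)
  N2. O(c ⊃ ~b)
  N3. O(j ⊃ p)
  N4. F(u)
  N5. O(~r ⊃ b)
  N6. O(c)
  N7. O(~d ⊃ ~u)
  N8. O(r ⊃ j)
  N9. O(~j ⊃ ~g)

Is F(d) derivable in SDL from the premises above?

No

Premise 7 is O(~d ⊃ ~u); even if O(~u) held, inferring O(~d) would be affirming the consequent — invalid.
No other premise forces O(~d). An ideal world satisfying every premise can still have d true, so F(d) is not derivable.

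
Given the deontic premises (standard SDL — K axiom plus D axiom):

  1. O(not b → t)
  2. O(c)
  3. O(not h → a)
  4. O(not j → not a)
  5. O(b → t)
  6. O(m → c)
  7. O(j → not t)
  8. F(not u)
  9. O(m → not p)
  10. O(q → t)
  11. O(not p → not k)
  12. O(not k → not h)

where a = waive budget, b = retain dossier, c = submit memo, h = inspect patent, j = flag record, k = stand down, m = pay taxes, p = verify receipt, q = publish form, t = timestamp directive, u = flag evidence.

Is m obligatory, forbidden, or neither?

Forbidden

By case analysis on not b: premise 1 gives O(not b → t) and premise 5 gives O(b → t), so O(t) either way.
Premise 7, O(j → not t), contraposes to O(t → not j); with O(t) we get O(not j).
Applying K to premise 4 (O(not j → not a)) and O(not j) yields O(not a).
Premise 3 is O(not h → a); contrapositively O(not a → h). Since O(not a) holds, K gives O(h).
Premise 12 is O(not k → not h); contrapositively O(h → k). Since O(h) holds, K gives O(k).
The contrapositive of premise 11 (O(not p → not k)) is O(k → p), and O(k) is already established, so O(p).
Premise 9, O(m → not p), contraposes to O(p → not m); with O(p) we get O(not m).
Premises 2, 6, 8, 10 do not contribute to this derivation.
Thus O(not m), which is F(m): m is forbidden.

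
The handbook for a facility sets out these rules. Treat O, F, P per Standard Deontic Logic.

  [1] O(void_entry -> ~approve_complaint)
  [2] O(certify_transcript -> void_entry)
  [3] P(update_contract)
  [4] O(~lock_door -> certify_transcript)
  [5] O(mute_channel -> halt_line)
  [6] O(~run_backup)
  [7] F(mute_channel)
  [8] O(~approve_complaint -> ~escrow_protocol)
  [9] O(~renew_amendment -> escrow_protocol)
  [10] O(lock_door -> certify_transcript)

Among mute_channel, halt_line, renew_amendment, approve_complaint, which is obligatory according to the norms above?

Premises 4 and 10 cover both cases: O(~lock_door -> certify_transcript) and O(lock_door -> certify_transcript). Since ~lock_door ∨ lock_door is a tautology, O(certify_transcript) follows.
Applying K to premise 2 (O(certify_transcript -> void_entry)) and O(certify_transcript) yields O(void_entry).
Applying K to premise 1 (O(void_entry -> ~approve_complaint)) and O(void_entry) yields O(~approve_complaint).
Premise 8 is O(~approve_complaint -> ~escrow_protocol); since O(~approve_complaint), deontic closure gives O(~escrow_protocol).
Premise 9 is O(~renew_amendment -> escrow_protocol); contrapositively O(~escrow_protocol -> renew_amendment). Since O(~escrow_protocol) holds, K gives O(renew_amendment).
So O(renew_amendment) holds — renew_amendment is obligatory. None of the other listed options is made obligatory by any chain of premises.

renew_amendment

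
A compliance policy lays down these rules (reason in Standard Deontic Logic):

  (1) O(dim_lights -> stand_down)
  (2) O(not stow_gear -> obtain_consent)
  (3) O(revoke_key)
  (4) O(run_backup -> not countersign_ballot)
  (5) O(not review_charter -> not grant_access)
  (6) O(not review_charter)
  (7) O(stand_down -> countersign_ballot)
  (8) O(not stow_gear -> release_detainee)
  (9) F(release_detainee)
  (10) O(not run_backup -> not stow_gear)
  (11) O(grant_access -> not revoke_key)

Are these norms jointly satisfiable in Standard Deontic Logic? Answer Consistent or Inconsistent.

Premise 11 is O(grant_access -> not revoke_key), but O(grant_access) is not derivable from the premises, so it does not yield O(not revoke_key).
So O(not revoke_key) is not derivable, and the apparent clash with O(revoke_key) does not arise.
A world satisfying every obligation exists (e.g. countersign_ballot=false, dim_lights=false, grant_access=false, obtain_consent=false, release_detainee=false, review_charter=false, revoke_key=true, run_backup=true, stand_down=false, stow_gear=true); no atom is both obligatory and forbidden, so the set is consistent.

Consistent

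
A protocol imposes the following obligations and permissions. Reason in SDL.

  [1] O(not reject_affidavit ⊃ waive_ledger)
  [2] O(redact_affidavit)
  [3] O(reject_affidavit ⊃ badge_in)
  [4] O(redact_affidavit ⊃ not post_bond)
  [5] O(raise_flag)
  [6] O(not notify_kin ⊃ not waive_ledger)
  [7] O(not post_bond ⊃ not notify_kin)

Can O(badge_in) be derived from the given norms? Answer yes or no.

Yes

From premise 2 we have O(redact_affidavit).
Applying K to premise 4 (O(redact_affidavit ⊃ not post_bond)) and O(redact_affidavit) yields O(not post_bond).
From O(not post_bond) and premise 7, O(not post_bond ⊃ not notify_kin), we obtain O(not notify_kin).
Applying K to premise 6 (O(not notify_kin ⊃ not waive_ledger)) and O(not notify_kin) yields O(not waive_ledger).
The contrapositive of premise 1 (O(not reject_affidavit ⊃ waive_ledger)) is O(not waive_ledger ⊃ reject_affidavit), and O(not waive_ledger) is already established, so O(reject_affidavit).
Premise 3 is O(reject_affidavit ⊃ badge_in); since O(reject_affidavit), deontic closure gives O(badge_in).
Premise 5 does not contribute to this derivation.
So O(badge_in) follows.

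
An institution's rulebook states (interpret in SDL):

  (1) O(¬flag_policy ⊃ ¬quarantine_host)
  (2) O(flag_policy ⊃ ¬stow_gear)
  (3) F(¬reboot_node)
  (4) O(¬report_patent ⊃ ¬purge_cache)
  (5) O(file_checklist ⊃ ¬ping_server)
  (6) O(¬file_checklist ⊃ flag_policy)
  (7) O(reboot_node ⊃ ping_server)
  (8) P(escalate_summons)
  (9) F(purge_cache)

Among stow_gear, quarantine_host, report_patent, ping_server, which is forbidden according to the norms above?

Premise 3, F(¬reboot_node), is equivalent to O(reboot_node).
From O(reboot_node) and premise 7, O(reboot_node ⊃ ping_server), we obtain O(ping_server).
Premise 5, O(file_checklist ⊃ ¬ping_server), contraposes to O(ping_server ⊃ ¬file_checklist); with O(ping_server) we get O(¬file_checklist).
Premise 6 is O(¬file_checklist ⊃ flag_policy); since O(¬file_checklist), deontic closure gives O(flag_policy).
From O(flag_policy) and premise 2, O(flag_policy ⊃ ¬stow_gear), we obtain O(¬stow_gear).
So O(¬stow_gear) holds, i.e. stow_gear is forbidden. None of the other listed options is forbidden under the premises.

stow_gear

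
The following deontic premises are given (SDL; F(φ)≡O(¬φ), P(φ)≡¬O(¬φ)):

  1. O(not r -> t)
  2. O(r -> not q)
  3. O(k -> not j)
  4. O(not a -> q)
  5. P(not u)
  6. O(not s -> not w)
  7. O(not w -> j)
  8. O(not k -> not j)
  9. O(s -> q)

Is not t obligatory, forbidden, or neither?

Premises 8 and 3 cover both cases: O(not k -> not j) and O(k -> not j). Since not k ∨ k is a tautology, O(not j) follows.
The contrapositive of premise 7 (O(not w -> j)) is O(not j -> w), and O(not j) is already established, so O(w).
Premise 6 is O(not s -> not w); contrapositively O(w -> s). Since O(w) holds, K gives O(s).
With premise 9, O(s -> q), the K-axiom yields O(q).
Premise 2 is O(r -> not q); contrapositively O(q -> not r). Since O(q) holds, K gives O(not r).
Premise 1 is O(not r -> t); since O(not r), deontic closure gives O(t).
Premises 4, 5 do not contribute to this derivation.
Thus O(t), which is F(not t): not t is forbidden.

Forbidden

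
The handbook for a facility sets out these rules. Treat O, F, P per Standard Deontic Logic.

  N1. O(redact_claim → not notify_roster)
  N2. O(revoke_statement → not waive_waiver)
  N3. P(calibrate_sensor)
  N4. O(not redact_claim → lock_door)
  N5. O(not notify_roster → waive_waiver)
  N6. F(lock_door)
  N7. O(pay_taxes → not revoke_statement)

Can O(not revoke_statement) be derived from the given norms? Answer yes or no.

Premise 6, F(lock_door), is equivalent to O(not lock_door).
Premise 4, O(not redact_claim → lock_door), contraposes to O(not lock_door → redact_claim); with O(not lock_door) we get O(redact_claim).
With premise 1, O(redact_claim → not notify_roster), the K-axiom yields O(not notify_roster).
Applying K to premise 5 (O(not notify_roster → waive_waiver)) and O(not notify_roster) yields O(waive_waiver).
The contrapositive of premise 2 (O(revoke_statement → not waive_waiver)) is O(waive_waiver → not revoke_statement), and O(waive_waiver) is already established, so O(not revoke_statement).
Premises 3, 7 do not contribute to this derivation.
So O(not revoke_statement) follows.

Yes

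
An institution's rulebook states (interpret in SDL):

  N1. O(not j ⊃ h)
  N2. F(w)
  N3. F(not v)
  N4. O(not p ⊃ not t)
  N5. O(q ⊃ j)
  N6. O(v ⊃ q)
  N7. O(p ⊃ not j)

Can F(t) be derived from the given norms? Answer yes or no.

Premise 3, F(not v), is equivalent to O(v).
From O(v) and premise 6, O(v ⊃ q), we obtain O(q).
From O(q) and premise 5, O(q ⊃ j), we obtain O(j).
Premise 7, O(p ⊃ not j), contraposes to O(j ⊃ not p); with O(j) we get O(not p).
Applying K to premise 4 (O(not p ⊃ not t)) and O(not p) yields O(not t).
Premises 1, 2 do not contribute to this derivation.
So O(not t) holds, i.e. F(t). The claim follows.

Yes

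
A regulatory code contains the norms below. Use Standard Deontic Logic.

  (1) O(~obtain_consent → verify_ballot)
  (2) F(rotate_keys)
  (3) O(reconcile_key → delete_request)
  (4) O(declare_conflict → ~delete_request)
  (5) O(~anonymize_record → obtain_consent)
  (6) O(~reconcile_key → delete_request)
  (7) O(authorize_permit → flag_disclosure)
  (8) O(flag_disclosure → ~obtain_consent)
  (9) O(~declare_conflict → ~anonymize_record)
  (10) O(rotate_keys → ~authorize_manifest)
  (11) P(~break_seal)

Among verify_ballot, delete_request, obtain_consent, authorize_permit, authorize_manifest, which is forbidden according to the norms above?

authorize_permit

Premises 6 and 3 are O(~reconcile_key → delete_request) and O(reconcile_key → delete_request); every ideal world satisfies ~reconcile_key or reconcile_key, so in either case delete_request holds — hence O(delete_request).
Premise 4, O(declare_conflict → ~delete_request), contraposes to O(delete_request → ~declare_conflict); with O(delete_request) we get O(~declare_conflict).
Applying K to premise 9 (O(~declare_conflict → ~anonymize_record)) and O(~declare_conflict) yields O(~anonymize_record).
From O(~anonymize_record) and premise 5, O(~anonymize_record → obtain_consent), we obtain O(obtain_consent).
The contrapositive of premise 8 (O(flag_disclosure → ~obtain_consent)) is O(obtain_consent → ~flag_disclosure), and O(obtain_consent) is already established, so O(~flag_disclosure).
Premise 7 is O(authorize_permit → flag_disclosure); contrapositively O(~flag_disclosure → ~authorize_permit). Since O(~flag_disclosure) holds, K gives O(~authorize_permit).
So O(~authorize_permit) holds, i.e. authorize_permit is forbidden. None of the other listed options is forbidden under the premises.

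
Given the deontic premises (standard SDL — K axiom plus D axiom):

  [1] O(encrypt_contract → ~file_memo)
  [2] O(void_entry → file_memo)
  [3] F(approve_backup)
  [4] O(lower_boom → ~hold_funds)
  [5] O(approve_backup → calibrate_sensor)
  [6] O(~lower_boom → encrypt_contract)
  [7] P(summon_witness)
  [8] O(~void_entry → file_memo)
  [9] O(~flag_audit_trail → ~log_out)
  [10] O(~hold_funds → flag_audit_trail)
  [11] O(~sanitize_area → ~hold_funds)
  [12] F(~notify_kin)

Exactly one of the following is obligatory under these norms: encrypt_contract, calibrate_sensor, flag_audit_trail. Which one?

flag_audit_trail

By case analysis on ~void_entry: premise 8 gives O(~void_entry → file_memo) and premise 2 gives O(void_entry → file_memo), so O(file_memo) either way.
The contrapositive of premise 1 (O(encrypt_contract → ~file_memo)) is O(file_memo → ~encrypt_contract), and O(file_memo) is already established, so O(~encrypt_contract).
Premise 6, O(~lower_boom → encrypt_contract), contraposes to O(~encrypt_contract → lower_boom); with O(~encrypt_contract) we get O(lower_boom).
From O(lower_boom) and premise 4, O(lower_boom → ~hold_funds), we obtain O(~hold_funds).
Applying K to premise 10 (O(~hold_funds → flag_audit_trail)) and O(~hold_funds) yields O(flag_audit_trail).
So O(flag_audit_trail) holds — flag_audit_trail is obligatory. None of the other listed options is made obligatory by any chain of premises.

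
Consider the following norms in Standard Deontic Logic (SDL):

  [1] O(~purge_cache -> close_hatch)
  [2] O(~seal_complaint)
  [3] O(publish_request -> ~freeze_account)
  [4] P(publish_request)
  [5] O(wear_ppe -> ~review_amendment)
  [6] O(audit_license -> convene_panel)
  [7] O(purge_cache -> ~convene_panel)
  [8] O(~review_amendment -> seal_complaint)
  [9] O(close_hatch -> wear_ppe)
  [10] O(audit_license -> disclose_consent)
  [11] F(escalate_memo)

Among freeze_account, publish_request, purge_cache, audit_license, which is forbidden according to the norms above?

Premise 2 gives O(~seal_complaint).
Premise 8 is O(~review_amendment -> seal_complaint); contrapositively O(~seal_complaint -> review_amendment). Since O(~seal_complaint) holds, K gives O(review_amendment).
Premise 5 is O(wear_ppe -> ~review_amendment); contrapositively O(review_amendment -> ~wear_ppe). Since O(review_amendment) holds, K gives O(~wear_ppe).
Premise 9 is O(close_hatch -> wear_ppe); contrapositively O(~wear_ppe -> ~close_hatch). Since O(~wear_ppe) holds, K gives O(~close_hatch).
The contrapositive of premise 1 (O(~purge_cache -> close_hatch)) is O(~close_hatch -> purge_cache), and O(~close_hatch) is already established, so O(purge_cache).
From O(purge_cache) and premise 7, O(purge_cache -> ~convene_panel), we obtain O(~convene_panel).
Premise 6 is O(audit_license -> convene_panel); contrapositively O(~convene_panel -> ~audit_license). Since O(~convene_panel) holds, K gives O(~audit_license).
So O(~audit_license) holds, i.e. audit_license is forbidden. None of the other listed options is forbidden under the premises.

audit_license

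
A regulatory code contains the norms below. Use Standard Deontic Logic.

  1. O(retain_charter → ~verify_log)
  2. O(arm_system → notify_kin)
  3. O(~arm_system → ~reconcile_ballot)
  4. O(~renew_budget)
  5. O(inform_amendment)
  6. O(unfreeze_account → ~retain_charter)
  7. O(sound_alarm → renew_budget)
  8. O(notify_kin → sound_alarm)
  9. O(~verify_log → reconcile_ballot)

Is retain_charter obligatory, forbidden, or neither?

Forbidden

From premise 4 we have O(~renew_budget).
Premise 7, O(sound_alarm → renew_budget), contraposes to O(~renew_budget → ~sound_alarm); with O(~renew_budget) we get O(~sound_alarm).
The contrapositive of premise 8 (O(notify_kin → sound_alarm)) is O(~sound_alarm → ~notify_kin), and O(~sound_alarm) is already established, so O(~notify_kin).
Premise 2 is O(arm_system → notify_kin); contrapositively O(~notify_kin → ~arm_system). Since O(~notify_kin) holds, K gives O(~arm_system).
Premise 3 is O(~arm_system → ~reconcile_ballot); since O(~arm_system), deontic closure gives O(~reconcile_ballot).
The contrapositive of premise 9 (O(~verify_log → reconcile_ballot)) is O(~reconcile_ballot → verify_log), and O(~reconcile_ballot) is already established, so O(verify_log).
The contrapositive of premise 1 (O(retain_charter → ~verify_log)) is O(verify_log → ~retain_charter), and O(verify_log) is already established, so O(~retain_charter).
Premises 5, 6 do not contribute to this derivation.
Thus O(~retain_charter), which is F(retain_charter): retain_charter is forbidden.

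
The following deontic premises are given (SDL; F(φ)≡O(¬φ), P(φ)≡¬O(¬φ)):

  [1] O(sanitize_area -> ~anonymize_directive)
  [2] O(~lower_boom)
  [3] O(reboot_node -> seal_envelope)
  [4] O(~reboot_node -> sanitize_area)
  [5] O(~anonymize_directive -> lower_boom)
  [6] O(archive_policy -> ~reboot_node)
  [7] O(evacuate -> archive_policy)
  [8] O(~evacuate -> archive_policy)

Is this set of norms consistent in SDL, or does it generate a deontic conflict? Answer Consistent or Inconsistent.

By case analysis on evacuate: premise 7 gives O(evacuate -> archive_policy) and premise 8 gives O(~evacuate -> archive_policy), so O(archive_policy) either way.
Applying K to premise 6 (O(archive_policy -> ~reboot_node)) and O(archive_policy) yields O(~reboot_node).
Applying K to premise 4 (O(~reboot_node -> sanitize_area)) and O(~reboot_node) yields O(sanitize_area).
From O(sanitize_area) and premise 1, O(sanitize_area -> ~anonymize_directive), we obtain O(~anonymize_directive).
Premise 5 is O(~anonymize_directive -> lower_boom); since O(~anonymize_directive), deontic closure gives O(lower_boom).
But premise 2 directly asserts O(~lower_boom).
We now have both O(lower_boom) and O(~lower_boom) — lower_boom is simultaneously obligatory and forbidden, violating the D-axiom.

Inconsistent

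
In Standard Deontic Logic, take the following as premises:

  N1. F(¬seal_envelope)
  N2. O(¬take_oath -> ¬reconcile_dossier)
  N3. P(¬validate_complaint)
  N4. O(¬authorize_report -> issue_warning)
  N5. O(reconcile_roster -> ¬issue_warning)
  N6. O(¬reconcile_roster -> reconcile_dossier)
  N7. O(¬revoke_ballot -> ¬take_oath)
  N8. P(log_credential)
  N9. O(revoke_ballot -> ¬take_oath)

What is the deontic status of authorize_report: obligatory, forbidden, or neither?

Obligatory

Premises 7 and 9 are O(¬revoke_ballot -> ¬take_oath) and O(revoke_ballot -> ¬take_oath); every ideal world satisfies ¬revoke_ballot or revoke_ballot, so in either case ¬take_oath holds — hence O(¬take_oath).
With premise 2, O(¬take_oath -> ¬reconcile_dossier), the K-axiom yields O(¬reconcile_dossier).
Premise 6 is O(¬reconcile_roster -> reconcile_dossier); contrapositively O(¬reconcile_dossier -> reconcile_roster). Since O(¬reconcile_dossier) holds, K gives O(reconcile_roster).
From O(reconcile_roster) and premise 5, O(reconcile_roster -> ¬issue_warning), we obtain O(¬issue_warning).
Premise 4 is O(¬authorize_report -> issue_warning); contrapositively O(¬issue_warning -> authorize_report). Since O(¬issue_warning) holds, K gives O(authorize_report).
Premises 1, 3, 8 do not contribute to this derivation.
Hence authorize_report is obligatory.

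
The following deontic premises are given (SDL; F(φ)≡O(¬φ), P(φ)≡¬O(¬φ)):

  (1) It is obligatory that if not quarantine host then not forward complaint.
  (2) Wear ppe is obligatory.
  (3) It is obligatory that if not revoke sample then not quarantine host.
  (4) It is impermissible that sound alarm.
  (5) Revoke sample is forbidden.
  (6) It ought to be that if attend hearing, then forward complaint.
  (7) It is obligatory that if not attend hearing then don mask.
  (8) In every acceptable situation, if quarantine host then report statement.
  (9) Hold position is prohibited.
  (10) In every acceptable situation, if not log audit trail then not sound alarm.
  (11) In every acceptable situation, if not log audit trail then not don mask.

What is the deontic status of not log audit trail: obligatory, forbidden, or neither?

Forbidden

F(revoke_sample) at premise 5 means O(¬revoke_sample).
Premise 3 is O(¬revoke_sample → ¬quarantine_host); since O(¬revoke_sample), deontic closure gives O(¬quarantine_host).
From O(¬quarantine_host) and premise 1, O(¬quarantine_host → ¬forward_complaint), we obtain O(¬forward_complaint).
The contrapositive of premise 6 (O(attend_hearing → forward_complaint)) is O(¬forward_complaint → ¬attend_hearing), and O(¬forward_complaint) is already established, so O(¬attend_hearing).
With premise 7, O(¬attend_hearing → don_mask), the K-axiom yields O(don_mask).
Premise 11 is O(¬log_audit_trail → ¬don_mask); contrapositively O(don_mask → log_audit_trail). Since O(don_mask) holds, K gives O(log_audit_trail).
Premises 2, 4, 8, 9, 10 do not contribute to this derivation.
Thus O(log_audit_trail), which is F(¬log_audit_trail): ¬log_audit_trail is forbidden.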